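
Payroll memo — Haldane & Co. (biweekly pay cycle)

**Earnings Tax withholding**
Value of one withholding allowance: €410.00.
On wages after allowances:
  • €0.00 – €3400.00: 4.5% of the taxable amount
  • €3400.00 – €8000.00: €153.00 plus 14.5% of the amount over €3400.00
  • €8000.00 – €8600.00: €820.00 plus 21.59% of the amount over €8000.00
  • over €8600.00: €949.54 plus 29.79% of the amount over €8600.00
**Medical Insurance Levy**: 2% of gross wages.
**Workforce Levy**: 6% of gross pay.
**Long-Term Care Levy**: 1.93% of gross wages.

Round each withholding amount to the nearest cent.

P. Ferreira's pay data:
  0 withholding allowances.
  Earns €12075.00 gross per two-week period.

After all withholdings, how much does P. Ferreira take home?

€8891.21

Earnings Tax: taxable = €12075.00
  €949.54 + 29.79% × (€12075.00 − €8600.00) = €949.54 + 29.79% × €3475.00 = €1984.74
Medical Insurance Levy: 2% × €12075.00 = €241.50
Workforce Levy: 6% × €12075.00 = €724.50
Long-Term Care Levy: 1.93% × €12075.00 = €233.05
Total withheld: €1984.74 + €241.50 + €724.50 + €233.05 = €3183.79
Net pay: €12075.00 − €3183.79 = €8891.21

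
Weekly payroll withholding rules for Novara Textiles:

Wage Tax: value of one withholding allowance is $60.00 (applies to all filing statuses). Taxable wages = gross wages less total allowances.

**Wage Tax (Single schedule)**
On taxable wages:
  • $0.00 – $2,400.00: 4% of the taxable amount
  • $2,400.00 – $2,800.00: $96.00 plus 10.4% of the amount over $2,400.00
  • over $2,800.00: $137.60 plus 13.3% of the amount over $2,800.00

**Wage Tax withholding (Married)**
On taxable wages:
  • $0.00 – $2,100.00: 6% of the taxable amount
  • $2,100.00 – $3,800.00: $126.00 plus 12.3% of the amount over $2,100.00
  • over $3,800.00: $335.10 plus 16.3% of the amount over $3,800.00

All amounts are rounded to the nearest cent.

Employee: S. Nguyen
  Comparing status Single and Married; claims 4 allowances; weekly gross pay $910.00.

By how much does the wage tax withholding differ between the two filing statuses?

Wage Tax (Single): taxable = $910.00 − 4×$60.00 = $670.00
  4% × $670.00 = $26.80
Wage Tax (Married): taxable = $910.00 − 4×$60.00 = $670.00
  6% × $670.00 = $40.20
Difference: |$26.80 − $40.20| = $13.40 (higher under Married)

$13.40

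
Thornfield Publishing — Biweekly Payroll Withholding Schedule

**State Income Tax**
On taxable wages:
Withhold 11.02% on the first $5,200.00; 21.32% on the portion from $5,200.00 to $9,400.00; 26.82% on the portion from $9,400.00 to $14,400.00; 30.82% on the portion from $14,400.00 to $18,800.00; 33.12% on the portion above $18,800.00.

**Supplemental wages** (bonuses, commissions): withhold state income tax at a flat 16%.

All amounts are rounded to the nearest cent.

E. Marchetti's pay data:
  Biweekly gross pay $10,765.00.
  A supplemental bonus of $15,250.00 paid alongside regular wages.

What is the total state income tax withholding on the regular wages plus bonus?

State Income Tax: taxable = $10,765.00
  $1,468.48 + 26.82% × ($10,765.00 − $9,400.00) = $1,468.48 + 26.82% × $1,365.00 = $1,834.57
Supplemental (16% flat on bonus): 16% × $15,250.00 = $2,440.00
Total state income tax: $1,834.57 + $2,440.00 = $4,274.57

$4,274.57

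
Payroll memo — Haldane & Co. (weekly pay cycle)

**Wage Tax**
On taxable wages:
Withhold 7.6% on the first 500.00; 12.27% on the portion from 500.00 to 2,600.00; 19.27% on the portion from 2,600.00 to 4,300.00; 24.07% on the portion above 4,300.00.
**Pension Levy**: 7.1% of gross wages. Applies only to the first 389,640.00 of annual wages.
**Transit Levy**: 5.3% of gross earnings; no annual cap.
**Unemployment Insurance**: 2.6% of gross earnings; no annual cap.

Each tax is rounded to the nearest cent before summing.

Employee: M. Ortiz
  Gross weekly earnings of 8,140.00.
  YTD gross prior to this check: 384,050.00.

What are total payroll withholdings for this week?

2,587.50

Wage Tax: taxable = 8,140.00
  623.26 + 24.07% × (8,140.00 − 4,300.00) = 623.26 + 24.07% × 3,840.00 = 1,547.55
Pension Levy: cap 389,640.00 − YTD 384,050.00 = 5,590.00 subject; 7.1% × 5,590.00 = 396.89
Transit Levy: 5.3% × 8,140.00 = 431.42
Unemployment Insurance: 2.6% × 8,140.00 = 211.64
Total: 1,547.55 + 396.89 + 431.42 + 211.64 = 2,587.50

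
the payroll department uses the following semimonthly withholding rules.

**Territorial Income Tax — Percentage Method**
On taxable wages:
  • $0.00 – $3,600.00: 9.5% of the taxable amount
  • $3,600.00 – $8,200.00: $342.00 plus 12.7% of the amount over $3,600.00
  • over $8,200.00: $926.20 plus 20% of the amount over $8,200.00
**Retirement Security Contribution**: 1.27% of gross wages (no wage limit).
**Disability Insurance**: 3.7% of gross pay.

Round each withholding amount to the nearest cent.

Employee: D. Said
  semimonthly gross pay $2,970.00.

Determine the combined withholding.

$429.76

Territorial Income Tax: taxable = $2,970.00
  9.5% × $2,970.00 = $282.15
Retirement Security Contribution: 1.27% × $2,970.00 = $37.72
Disability Insurance: 3.7% × $2,970.00 = $109.89
Total: $282.15 + $37.72 + $109.89 = $429.76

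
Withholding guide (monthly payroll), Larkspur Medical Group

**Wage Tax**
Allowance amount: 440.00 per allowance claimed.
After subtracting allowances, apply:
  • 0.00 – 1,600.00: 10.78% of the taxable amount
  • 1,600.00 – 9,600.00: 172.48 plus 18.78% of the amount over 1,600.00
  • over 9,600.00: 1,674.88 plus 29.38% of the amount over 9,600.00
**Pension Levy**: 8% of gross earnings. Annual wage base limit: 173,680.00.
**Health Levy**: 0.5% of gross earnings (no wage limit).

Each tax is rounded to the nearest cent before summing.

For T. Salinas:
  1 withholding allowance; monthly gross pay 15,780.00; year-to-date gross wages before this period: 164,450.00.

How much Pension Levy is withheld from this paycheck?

Pension Levy: cap 173,680.00 − YTD 164,450.00 = 9,230.00 subject; 8% × 9,230.00 = 738.40

738.40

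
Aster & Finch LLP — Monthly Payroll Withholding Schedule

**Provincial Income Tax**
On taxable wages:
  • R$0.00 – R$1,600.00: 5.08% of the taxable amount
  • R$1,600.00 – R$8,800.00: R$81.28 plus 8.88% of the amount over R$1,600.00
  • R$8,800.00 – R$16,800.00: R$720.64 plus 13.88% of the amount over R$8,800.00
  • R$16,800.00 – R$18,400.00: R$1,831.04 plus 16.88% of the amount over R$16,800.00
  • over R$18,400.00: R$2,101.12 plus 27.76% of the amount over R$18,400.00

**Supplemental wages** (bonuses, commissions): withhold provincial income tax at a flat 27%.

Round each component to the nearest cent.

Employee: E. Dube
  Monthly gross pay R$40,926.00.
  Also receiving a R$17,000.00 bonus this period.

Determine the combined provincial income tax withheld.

R$12,944.34

Provincial Income Tax: taxable = R$40,926.00
  R$2,101.12 + 27.76% × (R$40,926.00 − R$18,400.00) = R$2,101.12 + 27.76% × R$22,526.00 = R$8,354.34
Supplemental (27% flat on bonus): 27% × R$17,000.00 = R$4,590.00
Total provincial income tax: R$8,354.34 + R$4,590.00 = R$12,944.34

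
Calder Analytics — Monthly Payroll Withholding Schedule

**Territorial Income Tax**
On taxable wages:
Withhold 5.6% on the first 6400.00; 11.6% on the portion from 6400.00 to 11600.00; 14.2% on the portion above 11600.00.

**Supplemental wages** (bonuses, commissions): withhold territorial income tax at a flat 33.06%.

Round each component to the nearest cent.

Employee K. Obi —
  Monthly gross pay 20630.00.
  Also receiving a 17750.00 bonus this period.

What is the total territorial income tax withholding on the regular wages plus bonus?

8112.01

Territorial Income Tax: taxable = 20630.00
  961.60 + 14.2% × (20630.00 − 11600.00) = 961.60 + 14.2% × 9030.00 = 2243.86
Supplemental (33.06% flat on bonus): 33.06% × 17750.00 = 5868.15
Total territorial income tax: 2243.86 + 5868.15 = 8112.01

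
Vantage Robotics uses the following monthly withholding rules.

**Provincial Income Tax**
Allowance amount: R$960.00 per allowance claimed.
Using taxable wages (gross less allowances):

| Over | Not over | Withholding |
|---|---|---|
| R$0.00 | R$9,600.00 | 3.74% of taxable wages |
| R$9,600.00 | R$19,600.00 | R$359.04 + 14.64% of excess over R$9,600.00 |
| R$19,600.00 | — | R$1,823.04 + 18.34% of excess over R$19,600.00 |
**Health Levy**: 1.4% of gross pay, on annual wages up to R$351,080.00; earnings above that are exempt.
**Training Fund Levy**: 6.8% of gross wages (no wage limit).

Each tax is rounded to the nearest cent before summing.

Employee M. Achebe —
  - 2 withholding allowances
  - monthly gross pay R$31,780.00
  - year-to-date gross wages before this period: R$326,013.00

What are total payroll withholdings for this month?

R$6,216.70

Provincial Income Tax: taxable = R$31,780.00 − 2×R$960.00 = R$29,860.00
  R$1,823.04 + 18.34% × (R$29,860.00 − R$19,600.00) = R$1,823.04 + 18.34% × R$10,260.00 = R$3,704.72
Health Levy: cap R$351,080.00 − YTD R$326,013.00 = R$25,067.00 subject; 1.4% × R$25,067.00 = R$350.94
Training Fund Levy: 6.8% × R$31,780.00 = R$2,161.04
Total: R$3,704.72 + R$350.94 + R$2,161.04 = R$6,216.70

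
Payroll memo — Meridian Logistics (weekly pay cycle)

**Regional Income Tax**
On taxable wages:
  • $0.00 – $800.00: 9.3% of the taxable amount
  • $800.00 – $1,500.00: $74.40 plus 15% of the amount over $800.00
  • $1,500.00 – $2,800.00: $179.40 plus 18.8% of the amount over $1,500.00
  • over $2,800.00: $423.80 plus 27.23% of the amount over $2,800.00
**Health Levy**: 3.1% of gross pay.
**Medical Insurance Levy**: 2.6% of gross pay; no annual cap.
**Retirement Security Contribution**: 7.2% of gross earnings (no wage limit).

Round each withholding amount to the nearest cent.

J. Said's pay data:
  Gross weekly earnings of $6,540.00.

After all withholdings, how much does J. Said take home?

Regional Income Tax: taxable = $6,540.00
  $423.80 + 27.23% × ($6,540.00 − $2,800.00) = $423.80 + 27.23% × $3,740.00 = $1,442.20
Health Levy: 3.1% × $6,540.00 = $202.74
Medical Insurance Levy: 2.6% × $6,540.00 = $170.04
Retirement Security Contribution: 7.2% × $6,540.00 = $470.88
Total withheld: $1,442.20 + $202.74 + $170.04 + $470.88 = $2,285.86
Net pay: $6,540.00 − $2,285.86 = $4,254.14

$4,254.14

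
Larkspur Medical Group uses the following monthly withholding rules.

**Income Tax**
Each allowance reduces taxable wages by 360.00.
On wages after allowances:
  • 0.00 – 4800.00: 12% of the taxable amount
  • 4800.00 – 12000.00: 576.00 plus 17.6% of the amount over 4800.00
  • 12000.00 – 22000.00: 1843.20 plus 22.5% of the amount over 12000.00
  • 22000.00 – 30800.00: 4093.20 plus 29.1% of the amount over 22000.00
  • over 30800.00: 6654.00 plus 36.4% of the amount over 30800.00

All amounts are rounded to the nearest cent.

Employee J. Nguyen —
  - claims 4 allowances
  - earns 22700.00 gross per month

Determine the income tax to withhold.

Income Tax: taxable = 22700.00 − 4×360.00 = 21260.00
  1843.20 + 22.5% × (21260.00 − 12000.00) = 1843.20 + 22.5% × 9260.00 = 3926.70

3926.70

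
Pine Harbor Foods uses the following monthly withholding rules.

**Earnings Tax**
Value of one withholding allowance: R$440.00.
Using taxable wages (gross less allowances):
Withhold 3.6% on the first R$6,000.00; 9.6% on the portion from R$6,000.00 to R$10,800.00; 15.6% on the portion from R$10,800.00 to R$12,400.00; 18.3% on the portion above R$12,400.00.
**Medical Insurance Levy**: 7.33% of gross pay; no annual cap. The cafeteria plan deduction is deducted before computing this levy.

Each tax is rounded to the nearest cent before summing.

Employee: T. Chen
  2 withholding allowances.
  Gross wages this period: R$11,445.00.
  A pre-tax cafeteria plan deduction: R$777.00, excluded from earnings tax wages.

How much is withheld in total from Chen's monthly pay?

R$1,361.61

Earnings Tax: taxable = R$11,445.00 − R$777.00 − 2×R$440.00 = R$9,788.00
  R$216.00 + 9.6% × (R$9,788.00 − R$6,000.00) = R$216.00 + 9.6% × R$3,788.00 = R$579.65
Medical Insurance Levy: 7.33% × R$10,668.00 = R$781.96
Total: R$579.65 + R$781.96 = R$1,361.61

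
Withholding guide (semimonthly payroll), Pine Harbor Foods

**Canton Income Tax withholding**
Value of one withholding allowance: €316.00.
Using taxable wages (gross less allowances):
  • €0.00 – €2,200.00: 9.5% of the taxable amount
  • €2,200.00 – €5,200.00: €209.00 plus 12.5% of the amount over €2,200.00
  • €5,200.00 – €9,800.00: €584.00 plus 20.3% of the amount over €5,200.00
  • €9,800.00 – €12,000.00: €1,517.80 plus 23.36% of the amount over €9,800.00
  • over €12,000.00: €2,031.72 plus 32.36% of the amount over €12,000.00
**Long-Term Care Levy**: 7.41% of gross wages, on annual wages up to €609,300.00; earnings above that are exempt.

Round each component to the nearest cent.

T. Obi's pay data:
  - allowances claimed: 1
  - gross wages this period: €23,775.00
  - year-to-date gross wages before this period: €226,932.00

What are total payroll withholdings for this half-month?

€7,501.58

Canton Income Tax: taxable = €23,775.00 − 1×€316.00 = €23,459.00
  €2,031.72 + 32.36% × (€23,459.00 − €12,000.00) = €2,031.72 + 32.36% × €11,459.00 = €5,739.85
Long-Term Care Levy: 7.41% × €23,775.00 = €1,761.73
Total: €5,739.85 + €1,761.73 = €7,501.58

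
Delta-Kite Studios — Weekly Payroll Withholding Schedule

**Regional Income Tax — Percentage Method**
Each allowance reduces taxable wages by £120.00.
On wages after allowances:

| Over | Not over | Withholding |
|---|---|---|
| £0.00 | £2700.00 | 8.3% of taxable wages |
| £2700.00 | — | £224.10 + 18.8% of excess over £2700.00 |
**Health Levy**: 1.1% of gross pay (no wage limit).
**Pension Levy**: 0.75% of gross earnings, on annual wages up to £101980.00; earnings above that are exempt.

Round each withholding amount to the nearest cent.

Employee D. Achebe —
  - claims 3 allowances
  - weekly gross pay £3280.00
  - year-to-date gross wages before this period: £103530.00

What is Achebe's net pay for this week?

£2978.46

Regional Income Tax: taxable = £3280.00 − 3×£120.00 = £2920.00
  £224.10 + 18.8% × (£2920.00 − £2700.00) = £224.10 + 18.8% × £220.00 = £265.46
Health Levy: 1.1% × £3280.00 = £36.08
Pension Levy: YTD £103530.00 ≥ cap £101980.00 → £0.00
Total withheld: £265.46 + £36.08 + £0.00 = £301.54
Net pay: £3280.00 − £301.54 = £2978.46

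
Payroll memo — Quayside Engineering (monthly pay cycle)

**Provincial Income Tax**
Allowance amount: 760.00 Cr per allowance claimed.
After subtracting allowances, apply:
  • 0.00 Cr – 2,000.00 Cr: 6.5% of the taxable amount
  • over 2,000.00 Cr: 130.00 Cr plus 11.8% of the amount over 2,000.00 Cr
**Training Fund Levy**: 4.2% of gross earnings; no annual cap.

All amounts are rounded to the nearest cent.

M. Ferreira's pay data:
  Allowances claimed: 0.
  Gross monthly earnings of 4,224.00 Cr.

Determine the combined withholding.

Provincial Income Tax: taxable = 4,224.00 Cr
  130.00 Cr + 11.8% × (4,224.00 Cr − 2,000.00 Cr) = 130.00 Cr + 11.8% × 2,224.00 Cr = 392.43 Cr
Training Fund Levy: 4.2% × 4,224.00 Cr = 177.41 Cr
Total: 392.43 Cr + 177.41 Cr = 569.84 Cr

569.84 Cr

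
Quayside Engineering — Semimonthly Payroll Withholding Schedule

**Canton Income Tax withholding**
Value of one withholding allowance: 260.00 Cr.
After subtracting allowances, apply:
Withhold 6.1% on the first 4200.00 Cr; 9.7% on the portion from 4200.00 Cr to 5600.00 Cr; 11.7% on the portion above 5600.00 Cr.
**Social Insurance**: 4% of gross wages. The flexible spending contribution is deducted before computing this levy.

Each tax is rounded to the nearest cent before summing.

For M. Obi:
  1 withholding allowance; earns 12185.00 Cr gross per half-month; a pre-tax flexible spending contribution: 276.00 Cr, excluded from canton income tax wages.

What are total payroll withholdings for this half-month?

1576.09 Cr

Canton Income Tax: taxable = 12185.00 Cr − 276.00 Cr − 1×260.00 Cr = 11649.00 Cr
  392.00 Cr + 11.7% × (11649.00 Cr − 5600.00 Cr) = 392.00 Cr + 11.7% × 6049.00 Cr = 1099.73 Cr
Social Insurance: 4% × 11909.00 Cr = 476.36 Cr
Total: 1099.73 Cr + 476.36 Cr = 1576.09 Cr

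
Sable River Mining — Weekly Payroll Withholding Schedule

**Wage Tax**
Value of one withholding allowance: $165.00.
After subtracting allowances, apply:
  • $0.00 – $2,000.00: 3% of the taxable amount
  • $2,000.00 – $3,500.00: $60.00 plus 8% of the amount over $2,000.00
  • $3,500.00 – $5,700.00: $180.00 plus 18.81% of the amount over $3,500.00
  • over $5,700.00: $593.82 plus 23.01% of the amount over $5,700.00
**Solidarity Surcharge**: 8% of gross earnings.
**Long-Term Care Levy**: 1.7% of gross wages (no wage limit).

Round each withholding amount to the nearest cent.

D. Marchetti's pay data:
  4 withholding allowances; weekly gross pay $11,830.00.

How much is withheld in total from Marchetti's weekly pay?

Wage Tax: taxable = $11,830.00 − 4×$165.00 = $11,170.00
  $593.82 + 23.01% × ($11,170.00 − $5,700.00) = $593.82 + 23.01% × $5,470.00 = $1,852.47
Solidarity Surcharge: 8% × $11,830.00 = $946.40
Long-Term Care Levy: 1.7% × $11,830.00 = $201.11
Total: $1,852.47 + $946.40 + $201.11 = $2,999.98

$2,999.98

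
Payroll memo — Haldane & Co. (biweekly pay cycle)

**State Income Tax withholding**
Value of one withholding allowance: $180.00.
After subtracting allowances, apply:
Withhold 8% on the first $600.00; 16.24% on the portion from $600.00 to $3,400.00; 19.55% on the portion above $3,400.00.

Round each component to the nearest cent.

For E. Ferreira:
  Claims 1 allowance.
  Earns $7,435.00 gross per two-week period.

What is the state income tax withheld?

$1,256.37

State Income Tax: taxable = $7,435.00 − 1×$180.00 = $7,255.00
  $502.72 + 19.55% × ($7,255.00 − $3,400.00) = $502.72 + 19.55% × $3,855.00 = $1,256.37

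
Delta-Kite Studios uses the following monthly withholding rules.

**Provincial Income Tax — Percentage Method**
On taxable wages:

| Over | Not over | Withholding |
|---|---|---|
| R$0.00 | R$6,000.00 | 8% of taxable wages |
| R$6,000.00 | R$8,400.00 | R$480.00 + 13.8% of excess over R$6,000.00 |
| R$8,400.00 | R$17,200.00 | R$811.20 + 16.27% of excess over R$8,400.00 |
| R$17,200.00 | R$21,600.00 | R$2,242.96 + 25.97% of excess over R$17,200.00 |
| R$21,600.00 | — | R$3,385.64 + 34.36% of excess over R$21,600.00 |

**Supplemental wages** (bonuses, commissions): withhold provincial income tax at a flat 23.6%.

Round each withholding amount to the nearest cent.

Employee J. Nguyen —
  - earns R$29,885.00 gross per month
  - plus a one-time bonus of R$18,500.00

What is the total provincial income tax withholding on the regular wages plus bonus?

Provincial Income Tax: taxable = R$29,885.00
  R$3,385.64 + 34.36% × (R$29,885.00 − R$21,600.00) = R$3,385.64 + 34.36% × R$8,285.00 = R$6,232.37
Supplemental (23.6% flat on bonus): 23.6% × R$18,500.00 = R$4,366.00
Total provincial income tax: R$6,232.37 + R$4,366.00 = R$10,598.37

R$10,598.37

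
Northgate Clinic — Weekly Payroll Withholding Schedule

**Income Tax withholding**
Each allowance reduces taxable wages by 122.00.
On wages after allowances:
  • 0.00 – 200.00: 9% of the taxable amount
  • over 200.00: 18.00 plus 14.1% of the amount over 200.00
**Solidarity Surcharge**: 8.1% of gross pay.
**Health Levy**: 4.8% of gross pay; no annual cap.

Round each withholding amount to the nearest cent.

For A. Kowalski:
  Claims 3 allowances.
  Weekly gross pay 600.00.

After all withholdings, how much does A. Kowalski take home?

499.81

Income Tax: taxable = 600.00 − 3×122.00 = 234.00
  18.00 + 14.1% × (234.00 − 200.00) = 18.00 + 14.1% × 34.00 = 22.79
Solidarity Surcharge: 8.1% × 600.00 = 48.60
Health Levy: 4.8% × 600.00 = 28.80
Total withheld: 22.79 + 48.60 + 28.80 = 100.19
Net pay: 600.00 − 100.19 = 499.81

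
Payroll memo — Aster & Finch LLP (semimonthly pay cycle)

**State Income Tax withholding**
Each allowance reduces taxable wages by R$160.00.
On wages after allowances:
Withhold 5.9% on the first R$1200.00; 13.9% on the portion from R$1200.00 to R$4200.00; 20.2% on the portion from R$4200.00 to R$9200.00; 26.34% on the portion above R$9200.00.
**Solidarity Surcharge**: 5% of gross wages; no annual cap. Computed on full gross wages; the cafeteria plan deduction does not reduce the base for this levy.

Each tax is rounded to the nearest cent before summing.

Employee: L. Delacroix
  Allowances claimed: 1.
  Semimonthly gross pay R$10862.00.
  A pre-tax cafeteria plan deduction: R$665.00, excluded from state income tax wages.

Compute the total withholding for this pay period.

R$2261.37

State Income Tax: taxable = R$10862.00 − R$665.00 − 1×R$160.00 = R$10037.00
  R$1497.80 + 26.34% × (R$10037.00 − R$9200.00) = R$1497.80 + 26.34% × R$837.00 = R$1718.27
Solidarity Surcharge: 5% × R$10862.00 = R$543.10
Total: R$1718.27 + R$543.10 = R$2261.37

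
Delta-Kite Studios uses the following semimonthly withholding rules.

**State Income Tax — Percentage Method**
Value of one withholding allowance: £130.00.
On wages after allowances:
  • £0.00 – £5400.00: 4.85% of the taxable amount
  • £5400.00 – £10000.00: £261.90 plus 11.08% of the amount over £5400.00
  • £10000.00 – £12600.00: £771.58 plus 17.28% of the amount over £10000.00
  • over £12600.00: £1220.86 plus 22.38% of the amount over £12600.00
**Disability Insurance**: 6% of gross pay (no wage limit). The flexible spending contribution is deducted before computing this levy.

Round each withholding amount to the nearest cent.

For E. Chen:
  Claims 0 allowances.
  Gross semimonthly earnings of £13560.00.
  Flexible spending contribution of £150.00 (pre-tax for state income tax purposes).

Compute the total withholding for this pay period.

£2206.74

State Income Tax: taxable = £13560.00 − £150.00 = £13410.00
  £1220.86 + 22.38% × (£13410.00 − £12600.00) = £1220.86 + 22.38% × £810.00 = £1402.14
Disability Insurance: 6% × £13410.00 = £804.60
Total: £1402.14 + £804.60 = £2206.74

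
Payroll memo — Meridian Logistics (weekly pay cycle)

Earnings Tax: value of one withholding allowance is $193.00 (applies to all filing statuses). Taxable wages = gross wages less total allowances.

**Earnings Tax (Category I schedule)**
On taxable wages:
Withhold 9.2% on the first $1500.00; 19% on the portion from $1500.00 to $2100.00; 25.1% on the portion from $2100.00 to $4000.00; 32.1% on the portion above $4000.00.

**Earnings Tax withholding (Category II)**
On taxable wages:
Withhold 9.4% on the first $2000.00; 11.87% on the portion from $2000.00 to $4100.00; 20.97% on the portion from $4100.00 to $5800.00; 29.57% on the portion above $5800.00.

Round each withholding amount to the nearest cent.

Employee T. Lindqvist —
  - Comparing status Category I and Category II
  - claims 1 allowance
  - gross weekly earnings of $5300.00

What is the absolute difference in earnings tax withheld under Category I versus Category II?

$435.81

Earnings Tax (Category I): taxable = $5300.00 − 1×$193.00 = $5107.00
  $728.90 + 32.1% × ($5107.00 − $4000.00) = $728.90 + 32.1% × $1107.00 = $1084.25
Earnings Tax (Category II): taxable = $5300.00 − 1×$193.00 = $5107.00
  $437.27 + 20.97% × ($5107.00 − $4100.00) = $437.27 + 20.97% × $1007.00 = $648.44
Difference: |$1084.25 − $648.44| = $435.81 (higher under Category I)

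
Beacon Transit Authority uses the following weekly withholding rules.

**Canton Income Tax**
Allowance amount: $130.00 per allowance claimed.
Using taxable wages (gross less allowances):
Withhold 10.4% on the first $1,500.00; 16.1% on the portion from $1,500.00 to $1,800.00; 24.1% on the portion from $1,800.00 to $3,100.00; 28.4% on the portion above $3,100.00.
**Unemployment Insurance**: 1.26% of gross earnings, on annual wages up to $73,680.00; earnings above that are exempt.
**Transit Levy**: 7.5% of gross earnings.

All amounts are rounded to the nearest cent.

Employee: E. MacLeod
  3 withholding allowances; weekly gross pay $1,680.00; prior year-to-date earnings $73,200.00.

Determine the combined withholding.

$266.21

Canton Income Tax: taxable = $1,680.00 − 3×$130.00 = $1,290.00
  10.4% × $1,290.00 = $134.16
Unemployment Insurance: cap $73,680.00 − YTD $73,200.00 = $480.00 subject; 1.26% × $480.00 = $6.05
Transit Levy: 7.5% × $1,680.00 = $126.00
Total: $134.16 + $6.05 + $126.00 = $266.21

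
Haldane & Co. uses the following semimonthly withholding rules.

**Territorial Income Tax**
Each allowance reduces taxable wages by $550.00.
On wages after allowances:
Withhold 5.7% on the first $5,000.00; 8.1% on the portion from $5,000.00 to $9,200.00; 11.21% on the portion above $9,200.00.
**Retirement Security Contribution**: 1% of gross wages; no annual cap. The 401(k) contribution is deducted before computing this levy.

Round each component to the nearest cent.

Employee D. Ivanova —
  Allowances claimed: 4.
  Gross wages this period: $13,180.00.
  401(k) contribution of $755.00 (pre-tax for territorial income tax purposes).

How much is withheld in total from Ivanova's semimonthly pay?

Territorial Income Tax: taxable = $13,180.00 − $755.00 − 4×$550.00 = $10,225.00
  $625.20 + 11.21% × ($10,225.00 − $9,200.00) = $625.20 + 11.21% × $1,025.00 = $740.10
Retirement Security Contribution: 1% × $12,425.00 = $124.25
Total: $740.10 + $124.25 = $864.35

$864.35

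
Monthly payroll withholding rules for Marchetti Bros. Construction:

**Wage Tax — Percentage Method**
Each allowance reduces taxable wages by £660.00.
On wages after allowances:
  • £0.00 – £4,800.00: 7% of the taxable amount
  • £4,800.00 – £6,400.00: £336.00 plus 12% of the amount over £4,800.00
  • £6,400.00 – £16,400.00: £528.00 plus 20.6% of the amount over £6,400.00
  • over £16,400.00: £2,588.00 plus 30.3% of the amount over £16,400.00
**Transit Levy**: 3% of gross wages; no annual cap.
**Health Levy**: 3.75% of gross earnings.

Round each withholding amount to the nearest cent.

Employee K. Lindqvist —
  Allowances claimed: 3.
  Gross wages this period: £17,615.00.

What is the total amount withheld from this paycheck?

£3,619.42

Wage Tax: taxable = £17,615.00 − 3×£660.00 = £15,635.00
  £528.00 + 20.6% × (£15,635.00 − £6,400.00) = £528.00 + 20.6% × £9,235.00 = £2,430.41
Transit Levy: 3% × £17,615.00 = £528.45
Health Levy: 3.75% × £17,615.00 = £660.56
Total: £2,430.41 + £528.45 + £660.56 = £3,619.42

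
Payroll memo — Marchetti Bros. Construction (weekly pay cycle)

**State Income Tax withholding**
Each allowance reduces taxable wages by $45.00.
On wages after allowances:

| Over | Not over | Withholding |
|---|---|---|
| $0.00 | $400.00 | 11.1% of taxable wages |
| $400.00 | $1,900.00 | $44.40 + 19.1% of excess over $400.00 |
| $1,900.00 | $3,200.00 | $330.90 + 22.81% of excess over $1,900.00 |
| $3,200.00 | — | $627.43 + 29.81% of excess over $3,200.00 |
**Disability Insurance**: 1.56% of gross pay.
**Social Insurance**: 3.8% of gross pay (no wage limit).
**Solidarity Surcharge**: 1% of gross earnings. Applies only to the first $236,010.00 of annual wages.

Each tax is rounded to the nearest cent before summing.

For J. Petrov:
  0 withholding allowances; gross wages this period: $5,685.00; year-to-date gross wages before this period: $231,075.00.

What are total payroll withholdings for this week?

$1,722.28

State Income Tax: taxable = $5,685.00
  $627.43 + 29.81% × ($5,685.00 − $3,200.00) = $627.43 + 29.81% × $2,485.00 = $1,368.21
Disability Insurance: 1.56% × $5,685.00 = $88.69
Social Insurance: 3.8% × $5,685.00 = $216.03
Solidarity Surcharge: cap $236,010.00 − YTD $231,075.00 = $4,935.00 subject; 1% × $4,935.00 = $49.35
Total: $1,368.21 + $88.69 + $216.03 + $49.35 = $1,722.28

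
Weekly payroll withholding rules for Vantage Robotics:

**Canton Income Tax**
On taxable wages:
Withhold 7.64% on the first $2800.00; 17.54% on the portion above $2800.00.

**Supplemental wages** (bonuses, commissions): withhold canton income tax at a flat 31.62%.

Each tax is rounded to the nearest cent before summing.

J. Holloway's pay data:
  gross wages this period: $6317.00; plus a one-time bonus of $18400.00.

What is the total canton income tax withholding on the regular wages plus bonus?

Canton Income Tax: taxable = $6317.00
  $213.92 + 17.54% × ($6317.00 − $2800.00) = $213.92 + 17.54% × $3517.00 = $830.80
Supplemental (31.62% flat on bonus): 31.62% × $18400.00 = $5818.08
Total canton income tax: $830.80 + $5818.08 = $6648.88

$6648.88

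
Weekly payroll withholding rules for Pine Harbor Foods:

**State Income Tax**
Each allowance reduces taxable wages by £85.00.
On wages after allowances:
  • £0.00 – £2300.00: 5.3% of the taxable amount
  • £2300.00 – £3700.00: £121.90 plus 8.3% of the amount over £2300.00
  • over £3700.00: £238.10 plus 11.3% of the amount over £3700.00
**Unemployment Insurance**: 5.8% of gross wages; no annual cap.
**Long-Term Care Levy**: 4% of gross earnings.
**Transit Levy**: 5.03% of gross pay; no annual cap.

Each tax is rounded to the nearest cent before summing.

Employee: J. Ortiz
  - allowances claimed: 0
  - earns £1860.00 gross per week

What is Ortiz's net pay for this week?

£1485.58

State Income Tax: taxable = £1860.00
  5.3% × £1860.00 = £98.58
Unemployment Insurance: 5.8% × £1860.00 = £107.88
Long-Term Care Levy: 4% × £1860.00 = £74.40
Transit Levy: 5.03% × £1860.00 = £93.56
Total withheld: £98.58 + £107.88 + £74.40 + £93.56 = £374.42
Net pay: £1860.00 − £374.42 = £1485.58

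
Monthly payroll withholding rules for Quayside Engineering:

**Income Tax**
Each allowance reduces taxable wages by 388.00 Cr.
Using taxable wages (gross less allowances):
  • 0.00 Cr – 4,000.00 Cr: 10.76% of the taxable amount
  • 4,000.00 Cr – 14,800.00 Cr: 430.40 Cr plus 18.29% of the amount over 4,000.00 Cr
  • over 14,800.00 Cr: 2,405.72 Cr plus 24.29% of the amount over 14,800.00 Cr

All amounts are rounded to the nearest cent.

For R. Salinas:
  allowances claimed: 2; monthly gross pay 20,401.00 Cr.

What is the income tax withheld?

Income Tax: taxable = 20,401.00 Cr − 2×388.00 Cr = 19,625.00 Cr
  2,405.72 Cr + 24.29% × (19,625.00 Cr − 14,800.00 Cr) = 2,405.72 Cr + 24.29% × 4,825.00 Cr = 3,577.71 Cr

3,577.71 Cr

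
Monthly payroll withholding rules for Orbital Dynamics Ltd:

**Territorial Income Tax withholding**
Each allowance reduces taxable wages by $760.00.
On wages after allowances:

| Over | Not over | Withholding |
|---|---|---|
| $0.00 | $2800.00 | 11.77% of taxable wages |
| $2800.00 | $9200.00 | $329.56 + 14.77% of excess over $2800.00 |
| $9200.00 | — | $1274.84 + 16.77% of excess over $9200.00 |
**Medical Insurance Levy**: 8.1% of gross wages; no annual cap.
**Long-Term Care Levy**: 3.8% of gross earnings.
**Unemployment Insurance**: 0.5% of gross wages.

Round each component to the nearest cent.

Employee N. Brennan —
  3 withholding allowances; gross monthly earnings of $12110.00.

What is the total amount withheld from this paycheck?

Territorial Income Tax: taxable = $12110.00 − 3×$760.00 = $9830.00
  $1274.84 + 16.77% × ($9830.00 − $9200.00) = $1274.84 + 16.77% × $630.00 = $1380.49
Medical Insurance Levy: 8.1% × $12110.00 = $980.91
Long-Term Care Levy: 3.8% × $12110.00 = $460.18
Unemployment Insurance: 0.5% × $12110.00 = $60.55
Total: $1380.49 + $980.91 + $460.18 + $60.55 = $2882.13

$2882.13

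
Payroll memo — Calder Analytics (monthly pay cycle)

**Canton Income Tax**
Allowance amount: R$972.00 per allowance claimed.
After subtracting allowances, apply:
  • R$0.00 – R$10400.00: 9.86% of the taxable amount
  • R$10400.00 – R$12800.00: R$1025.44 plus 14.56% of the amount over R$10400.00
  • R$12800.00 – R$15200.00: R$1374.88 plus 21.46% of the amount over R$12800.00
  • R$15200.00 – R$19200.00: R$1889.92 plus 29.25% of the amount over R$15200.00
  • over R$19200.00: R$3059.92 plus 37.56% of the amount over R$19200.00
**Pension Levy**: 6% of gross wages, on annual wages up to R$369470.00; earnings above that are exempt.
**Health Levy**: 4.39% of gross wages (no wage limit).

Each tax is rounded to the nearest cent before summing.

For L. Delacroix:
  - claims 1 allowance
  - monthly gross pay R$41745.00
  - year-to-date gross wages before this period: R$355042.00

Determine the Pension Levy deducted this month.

R$865.68

Pension Levy: cap R$369470.00 − YTD R$355042.00 = R$14428.00 subject; 6% × R$14428.00 = R$865.68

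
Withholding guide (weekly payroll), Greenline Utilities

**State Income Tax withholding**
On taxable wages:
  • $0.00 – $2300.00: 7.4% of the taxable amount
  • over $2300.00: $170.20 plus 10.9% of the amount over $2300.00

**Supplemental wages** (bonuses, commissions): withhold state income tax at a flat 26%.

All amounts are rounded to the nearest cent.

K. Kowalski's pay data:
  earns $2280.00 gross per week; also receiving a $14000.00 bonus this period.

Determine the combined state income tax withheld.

$3808.72

State Income Tax: taxable = $2280.00
  7.4% × $2280.00 = $168.72
Supplemental (26% flat on bonus): 26% × $14000.00 = $3640.00
Total state income tax: $168.72 + $3640.00 = $3808.72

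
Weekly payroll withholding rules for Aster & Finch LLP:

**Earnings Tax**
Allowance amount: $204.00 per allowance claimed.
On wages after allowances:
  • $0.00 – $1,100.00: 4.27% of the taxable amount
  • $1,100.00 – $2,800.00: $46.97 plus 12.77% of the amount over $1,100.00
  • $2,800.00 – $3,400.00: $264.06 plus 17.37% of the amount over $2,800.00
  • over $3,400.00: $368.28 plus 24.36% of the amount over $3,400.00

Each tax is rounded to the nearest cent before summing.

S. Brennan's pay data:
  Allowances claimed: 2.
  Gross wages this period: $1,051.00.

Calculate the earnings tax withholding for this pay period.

$27.46

Earnings Tax: taxable = $1,051.00 − 2×$204.00 = $643.00
  4.27% × $643.00 = $27.46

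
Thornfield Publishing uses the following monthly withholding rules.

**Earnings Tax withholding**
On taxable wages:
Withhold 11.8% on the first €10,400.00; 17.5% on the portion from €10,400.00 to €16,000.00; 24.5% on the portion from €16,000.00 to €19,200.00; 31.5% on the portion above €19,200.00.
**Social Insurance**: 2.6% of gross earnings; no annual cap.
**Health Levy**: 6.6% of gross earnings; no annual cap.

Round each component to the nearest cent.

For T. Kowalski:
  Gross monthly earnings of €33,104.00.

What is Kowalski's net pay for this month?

Earnings Tax: taxable = €33,104.00
  €2,991.20 + 31.5% × (€33,104.00 − €19,200.00) = €2,991.20 + 31.5% × €13,904.00 = €7,370.96
Social Insurance: 2.6% × €33,104.00 = €860.70
Health Levy: 6.6% × €33,104.00 = €2,184.86
Total withheld: €7,370.96 + €860.70 + €2,184.86 = €10,416.52
Net pay: €33,104.00 − €10,416.52 = €22,687.48

€22,687.48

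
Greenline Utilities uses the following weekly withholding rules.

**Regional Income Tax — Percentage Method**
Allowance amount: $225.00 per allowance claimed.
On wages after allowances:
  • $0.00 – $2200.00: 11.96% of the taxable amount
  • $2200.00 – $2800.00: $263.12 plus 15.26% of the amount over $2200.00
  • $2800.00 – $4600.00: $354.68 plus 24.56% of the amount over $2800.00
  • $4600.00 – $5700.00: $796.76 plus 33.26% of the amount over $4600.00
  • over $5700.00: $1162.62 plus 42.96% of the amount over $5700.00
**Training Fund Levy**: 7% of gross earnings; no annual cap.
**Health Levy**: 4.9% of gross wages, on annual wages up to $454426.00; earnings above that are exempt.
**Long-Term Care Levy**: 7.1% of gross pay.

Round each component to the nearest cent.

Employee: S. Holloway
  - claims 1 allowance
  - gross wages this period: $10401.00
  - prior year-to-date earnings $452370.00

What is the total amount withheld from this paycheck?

$4652.79

Regional Income Tax: taxable = $10401.00 − 1×$225.00 = $10176.00
  $1162.62 + 42.96% × ($10176.00 − $5700.00) = $1162.62 + 42.96% × $4476.00 = $3085.51
Training Fund Levy: 7% × $10401.00 = $728.07
Health Levy: cap $454426.00 − YTD $452370.00 = $2056.00 subject; 4.9% × $2056.00 = $100.74
Long-Term Care Levy: 7.1% × $10401.00 = $738.47
Total: $3085.51 + $728.07 + $100.74 + $738.47 = $4652.79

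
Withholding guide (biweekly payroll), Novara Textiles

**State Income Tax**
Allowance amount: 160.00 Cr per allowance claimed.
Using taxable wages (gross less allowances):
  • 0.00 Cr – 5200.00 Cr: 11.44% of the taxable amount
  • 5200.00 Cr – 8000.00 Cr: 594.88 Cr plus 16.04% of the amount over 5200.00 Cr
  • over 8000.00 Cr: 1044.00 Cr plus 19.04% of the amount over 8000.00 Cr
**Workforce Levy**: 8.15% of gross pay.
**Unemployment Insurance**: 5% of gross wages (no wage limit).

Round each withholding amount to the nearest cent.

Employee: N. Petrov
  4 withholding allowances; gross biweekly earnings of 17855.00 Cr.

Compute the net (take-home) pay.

12708.53 Cr

State Income Tax: taxable = 17855.00 Cr − 4×160.00 Cr = 17215.00 Cr
  1044.00 Cr + 19.04% × (17215.00 Cr − 8000.00 Cr) = 1044.00 Cr + 19.04% × 9215.00 Cr = 2798.54 Cr
Workforce Levy: 8.15% × 17855.00 Cr = 1455.18 Cr
Unemployment Insurance: 5% × 17855.00 Cr = 892.75 Cr
Total withheld: 2798.54 Cr + 1455.18 Cr + 892.75 Cr = 5146.47 Cr
Net pay: 17855.00 Cr − 5146.47 Cr = 12708.53 Cr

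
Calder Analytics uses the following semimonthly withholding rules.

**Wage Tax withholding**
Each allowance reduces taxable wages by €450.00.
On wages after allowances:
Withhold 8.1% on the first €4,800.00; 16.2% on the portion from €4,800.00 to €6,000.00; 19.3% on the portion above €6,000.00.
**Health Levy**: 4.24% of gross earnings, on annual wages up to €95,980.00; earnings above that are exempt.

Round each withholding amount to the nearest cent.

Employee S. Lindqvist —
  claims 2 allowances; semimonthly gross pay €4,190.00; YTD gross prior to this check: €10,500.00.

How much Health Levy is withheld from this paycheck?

€177.66

Health Levy: 4.24% × €4,190.00 = €177.66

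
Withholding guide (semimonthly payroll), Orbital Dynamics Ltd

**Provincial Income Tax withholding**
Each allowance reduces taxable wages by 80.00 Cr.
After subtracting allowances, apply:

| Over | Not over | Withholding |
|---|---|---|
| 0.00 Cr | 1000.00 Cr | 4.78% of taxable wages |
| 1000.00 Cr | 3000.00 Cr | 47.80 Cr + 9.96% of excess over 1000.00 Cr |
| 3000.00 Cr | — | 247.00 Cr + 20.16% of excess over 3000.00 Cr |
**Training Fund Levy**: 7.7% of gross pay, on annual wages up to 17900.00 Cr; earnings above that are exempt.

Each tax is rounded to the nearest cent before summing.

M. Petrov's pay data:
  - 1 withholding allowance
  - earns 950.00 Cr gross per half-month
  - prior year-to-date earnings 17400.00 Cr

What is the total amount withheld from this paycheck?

80.09 Cr

Provincial Income Tax: taxable = 950.00 Cr − 1×80.00 Cr = 870.00 Cr
  4.78% × 870.00 Cr = 41.59 Cr
Training Fund Levy: cap 17900.00 Cr − YTD 17400.00 Cr = 500.00 Cr subject; 7.7% × 500.00 Cr = 38.50 Cr
Total: 41.59 Cr + 38.50 Cr = 80.09 Cr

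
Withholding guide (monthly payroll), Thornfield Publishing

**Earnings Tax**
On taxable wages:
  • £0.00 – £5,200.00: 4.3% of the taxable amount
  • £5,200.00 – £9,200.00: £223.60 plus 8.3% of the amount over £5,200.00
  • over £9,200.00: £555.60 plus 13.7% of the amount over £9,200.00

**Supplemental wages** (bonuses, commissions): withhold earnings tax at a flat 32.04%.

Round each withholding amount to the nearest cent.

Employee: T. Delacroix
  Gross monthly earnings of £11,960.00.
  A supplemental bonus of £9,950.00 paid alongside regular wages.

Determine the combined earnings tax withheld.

£4,121.70

Earnings Tax: taxable = £11,960.00
  £555.60 + 13.7% × (£11,960.00 − £9,200.00) = £555.60 + 13.7% × £2,760.00 = £933.72
Supplemental (32.04% flat on bonus): 32.04% × £9,950.00 = £3,187.98
Total earnings tax: £933.72 + £3,187.98 = £4,121.70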